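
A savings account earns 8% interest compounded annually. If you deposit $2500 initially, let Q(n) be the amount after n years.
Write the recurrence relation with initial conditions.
Each year the balance grows by 8%, i.e. is multiplied by 1 + 8/100 = 1.08, so Q(n) = 1.08 × Q(n-1). The initial deposit gives Q(0) = 2500.
Unrolling gives the closed form Q(n) = 2500 × (1.08)ⁿ.

Q(n) = 1.08 × Q(n-1), Q(0) = 2500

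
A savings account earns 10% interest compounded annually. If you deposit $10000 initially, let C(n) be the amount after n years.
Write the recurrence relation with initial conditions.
Each year the balance grows by 10%, i.e. is multiplied by 1 + 10/100 = 1.1, so C(n) = 1.1 × C(n-1). The initial deposit gives C(0) = 10000.
Unrolling gives the closed form C(n) = 10000 × (1.1)ⁿ.

C(n) = 1.1 × C(n-1), C(0) = 10000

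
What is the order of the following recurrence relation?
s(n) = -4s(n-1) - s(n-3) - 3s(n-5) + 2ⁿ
The order is the largest lag k for which s(n-k) appears. Here the deepest term is s(n-5) (the 2ⁿ term is non-homogeneous and does not affect the order), so the order is 5.

Order 5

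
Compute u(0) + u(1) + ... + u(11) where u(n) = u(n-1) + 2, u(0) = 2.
Computing the sequence terms: 2, 4, 6, 8, 10, 12, 14, 16, 18, 20, 22, 24
Adding these values together:

156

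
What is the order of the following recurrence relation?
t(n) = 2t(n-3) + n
The order is the largest lag k for which t(n-k) appears. Here the deepest term is t(n-3) (the n term is non-homogeneous and does not affect the order), so the order is 3.

Order 3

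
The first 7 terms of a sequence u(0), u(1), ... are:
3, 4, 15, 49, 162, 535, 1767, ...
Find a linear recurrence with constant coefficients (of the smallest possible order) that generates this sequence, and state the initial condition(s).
Look for the lowest-order linear relation among consecutive terms.
Observation: u(n) - 3·u(n-1) - (1)·u(n-2) = 0 holds for the shown terms, and no order-1 relation u(n) = α·u(n-1) + β fits.
Check at n=3: 3·15 + (1)·4 = 49. ✓

u(n) = 3u(n-1) + u(n-2), u(0) = 3, u(1) = 4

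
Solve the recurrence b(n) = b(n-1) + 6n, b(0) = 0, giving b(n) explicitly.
Recurrence: b(n) = b(n-1) + 6n, initial: b(0) = 0.
Telescoping: b(n) = b(0) + 6·Σᵢ₌₁ⁿ i = 0 + 6·n(n+1)/2.

b(n) = 6·n(n+1)/2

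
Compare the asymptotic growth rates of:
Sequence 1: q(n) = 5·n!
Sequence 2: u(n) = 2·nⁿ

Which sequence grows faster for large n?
Comparing growth rates:
Growth-rate hierarchy: log n ≺ any polynomial ≺ any exponential cⁿ (c>1) ≺ n! ≺ nⁿ.
super-exponential nⁿ dominates factorial asymptotically.

u(n) grows faster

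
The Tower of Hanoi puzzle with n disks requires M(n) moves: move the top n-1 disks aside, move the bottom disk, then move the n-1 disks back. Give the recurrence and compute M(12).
Moving n disks = move the top n-1 disks aside (M(n-1) moves) + move the largest disk (1 move) + move the n-1 disks back on top (M(n-1) moves), so M(n) = 2M(n-1) + 1, with M(1) = 1 (a single disk takes one move).
First terms: 1, 3, 7, 15, 31, 63, … — each is one less than a power of 2. Indeed M(n) + 1 = 2(M(n-1) + 1) with M(1) + 1 = 2, so M(n) + 1 = 2ⁿ and M(n) = 2ⁿ - 1.
Hence M(12) = 2^12 - 1 = 4096 - 1 = 4095.

M(n) = 2M(n-1) + 1, M(1) = 1; M(12) = 4095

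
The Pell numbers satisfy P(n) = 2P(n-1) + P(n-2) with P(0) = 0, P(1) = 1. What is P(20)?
Computing the sequence terms:
0, 1, 2, 5, 12, 29, 70, 169, 408, 985, 2378, 5741, 13860, 33461, 80782, 195025, 470832, 1136689, 2744210, 6625109, 15994428

15994428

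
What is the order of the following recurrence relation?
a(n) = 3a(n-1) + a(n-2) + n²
The order is the largest lag k for which a(n-k) appears. Here the deepest term is a(n-2) (the n² term is non-homogeneous and does not affect the order), so the order is 2.

Order 2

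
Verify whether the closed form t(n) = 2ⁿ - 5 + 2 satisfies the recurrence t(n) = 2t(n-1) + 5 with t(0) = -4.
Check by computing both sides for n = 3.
From the recurrence with t(0) = -4:
  t(0) = -4, t(1) = -3, t(2) = -1, t(3) = 3
  so the recurrence gives t(3) = 3.
From the proposed closed form t(n) = 2ⁿ - 5 + 2:
  t(3) = 5.
The recurrence gives 3 but the closed form gives 5, so the closed form does not satisfy the recurrence.

No, the closed form is incorrect.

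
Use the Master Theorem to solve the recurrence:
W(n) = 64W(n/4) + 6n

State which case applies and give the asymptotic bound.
Master Theorem template: W(n) = a·W(n/b) + f(n).
Here: a=64, b=4, f(n)=6n
Compute log_b(a) = log_4(64) = 3.
f(n) = 6n = O(n^(3-ε)) with ε = 2. Case 1: W(n) = Θ(n^log_b(a)) = Θ(n^3).

Case 1: W(n) = Θ(n^3)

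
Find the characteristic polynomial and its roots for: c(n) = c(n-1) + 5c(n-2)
Substitute c(n) = rⁿ and divide through by rⁿ⁻²: r² - r - 5 = 0
Discriminant: 1² + 4·5 = 21, not a perfect square, so by the quadratic formula r = (1 ± √21)/2.
General solution: c(n) = A·r₁ⁿ + B·r₂ⁿ where r₁,r₂ = (1 ± √21)/2

Characteristic: r² - r - 5 = 0, Roots: r = (1 ± √21)/2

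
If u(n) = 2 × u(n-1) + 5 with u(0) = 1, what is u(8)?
Computing step by step:
u(0) = 1
u(1) = 2 × 1 + 5 = 7
u(2) = 2 × 7 + 5 = 19
u(3) = 2 × 19 + 5 = 43
u(4) = 2 × 43 + 5 = 91
u(5) = 2 × 91 + 5 = 187
u(6) = 2 × 187 + 5 = 379
u(7) = 2 × 379 + 5 = 763
u(8) = 2 × 763 + 5 = 1531

1531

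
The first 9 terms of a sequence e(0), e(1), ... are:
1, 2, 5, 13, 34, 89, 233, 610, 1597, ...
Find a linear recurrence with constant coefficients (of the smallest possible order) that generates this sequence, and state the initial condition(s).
Look for the lowest-order linear relation among consecutive terms.
Observation: e(n) - 3·e(n-1) - (-1)·e(n-2) = 0 holds for the shown terms, and no order-1 relation e(n) = α·e(n-1) + β fits.
Check at n=3: 3·5 + (-1)·2 = 13. ✓

e(n) = 3e(n-1) - e(n-2), e(0) = 1, e(1) = 2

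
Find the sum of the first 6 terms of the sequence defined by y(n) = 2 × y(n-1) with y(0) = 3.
Computing the sequence terms: 3, 6, 12, 24, 48, 96
Adding these values together:

189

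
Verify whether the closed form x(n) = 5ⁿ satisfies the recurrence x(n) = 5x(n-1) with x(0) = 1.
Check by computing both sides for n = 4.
From the recurrence with x(0) = 1:
  x(0) = 1, x(1) = 5, x(2) = 25, x(3) = 125, x(4) = 625
  so the recurrence gives x(4) = 625.
From the proposed closed form x(n) = 5ⁿ:
  x(4) = 625.
Both sides give 625 at n = 4, and the initial condition(s) match, so the closed form is consistent.

Yes, the closed form is correct.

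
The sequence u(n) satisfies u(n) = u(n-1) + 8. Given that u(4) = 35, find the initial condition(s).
u(4) = u(0) + 4·8, so u(0) = 35 - 32 = 3.

u(0) = 3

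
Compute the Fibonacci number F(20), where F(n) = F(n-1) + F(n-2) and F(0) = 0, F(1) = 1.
Computing the sequence terms:
0, 1, 1, 2, 3, 5, 8, 13, 21, 34, 55, 89, 144, 233, 377, 610, 987, 1597, 2584, 4181, 6765

6765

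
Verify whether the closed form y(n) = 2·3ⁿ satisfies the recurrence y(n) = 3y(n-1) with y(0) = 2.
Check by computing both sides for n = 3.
From the recurrence with y(0) = 2:
  y(0) = 2, y(1) = 6, y(2) = 18, y(3) = 54
  so the recurrence gives y(3) = 54.
From the proposed closed form y(n) = 2·3ⁿ:
  y(3) = 54.
Both sides give 54 at n = 3, and the initial condition(s) match, so the closed form is consistent.

Yes, the closed form is correct.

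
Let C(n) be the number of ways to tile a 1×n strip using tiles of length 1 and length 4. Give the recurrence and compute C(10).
Condition on the last tile: it has length 1 (leaving a 1×(n-1) strip) or length 4 (leaving a 1×(n-4) strip), so C(n) = C(n-1) + C(n-4) (order-4 linear recurrence).
For 0 ≤ i < 4 only unit tiles fit, so C(i) = 1.
Iterating the recurrence: C(4) = 2, C(5) = 3, C(6) = 4, C(7) = 5, C(8) = 7, C(9) = 10, C(10) = 14.

C(n) = C(n-1) + C(n-4), with C(i) = 1 for 0 ≤ i < 4; C(10) = 14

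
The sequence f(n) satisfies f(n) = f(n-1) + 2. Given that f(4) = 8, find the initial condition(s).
f(4) = f(0) + 4·2, so f(0) = 8 - 8 = 0.

f(0) = 0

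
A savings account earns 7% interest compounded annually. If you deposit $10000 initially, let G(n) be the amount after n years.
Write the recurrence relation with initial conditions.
Each year the balance grows by 7%, i.e. is multiplied by 1 + 7/100 = 1.07, so G(n) = 1.07 × G(n-1). The initial deposit gives G(0) = 10000.
Unrolling gives the closed form G(n) = 10000 × (1.07)ⁿ.

G(n) = 1.07 × G(n-1), G(0) = 10000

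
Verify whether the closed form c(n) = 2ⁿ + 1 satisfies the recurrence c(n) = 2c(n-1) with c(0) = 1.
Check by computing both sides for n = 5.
From the recurrence with c(0) = 1:
  c(0) = 1, c(1) = 2, c(2) = 4, c(3) = 8, c(4) = 16, c(5) = 32
  so the recurrence gives c(5) = 32.
From the proposed closed form c(n) = 2ⁿ + 1:
  c(5) = 33.
The recurrence gives 32 but the closed form gives 33, so the closed form does not satisfy the recurrence.

No, the closed form is incorrect.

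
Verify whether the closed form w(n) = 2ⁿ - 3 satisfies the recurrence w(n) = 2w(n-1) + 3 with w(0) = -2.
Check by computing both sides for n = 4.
From the recurrence with w(0) = -2:
  w(0) = -2, w(1) = -1, w(2) = 1, w(3) = 5, w(4) = 13
  so the recurrence gives w(4) = 13.
From the proposed closed form w(n) = 2ⁿ - 3:
  w(4) = 13.
Both sides give 13 at n = 4, and the initial condition(s) match, so the closed form is consistent.

Yes, the closed form is correct.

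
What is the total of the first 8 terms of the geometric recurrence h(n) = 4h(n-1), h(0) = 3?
Computing the sequence terms: 3, 12, 48, 192, 768, 3072, 12288, 49152
Adding these values together:

65535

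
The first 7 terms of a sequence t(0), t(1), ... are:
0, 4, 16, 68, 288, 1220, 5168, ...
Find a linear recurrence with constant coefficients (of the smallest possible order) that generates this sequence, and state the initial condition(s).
Look for the lowest-order linear relation among consecutive terms.
Observation: t(n) - 4·t(n-1) - (1)·t(n-2) = 0 holds for the shown terms, and no order-1 relation t(n) = α·t(n-1) + β fits.
Check at n=3: 4·16 + (1)·4 = 68. ✓

t(n) = 4t(n-1) + t(n-2), t(0) = 0, t(1) = 4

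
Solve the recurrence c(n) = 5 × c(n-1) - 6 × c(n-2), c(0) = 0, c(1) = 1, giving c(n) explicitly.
Recurrence: c(n) = 5 × c(n-1) - 6 × c(n-2), initial: c(0) = 0, c(1) = 1.
Characteristic equation: r² - 5r + 6 = 0, which factors as (r - 3)(r - 2) = 0, so r = 3, 2. General solution c(n) = A·3ⁿ + B·2ⁿ. From c(0) = 0: A + B = 0. From c(1) = 1: 3A + 2B = 1. Solving gives A = 1, B = -1.

c(n) = 3ⁿ - 2ⁿ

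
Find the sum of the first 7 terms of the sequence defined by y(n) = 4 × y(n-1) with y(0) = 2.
Computing the sequence terms: 2, 8, 32, 128, 512, 2048, 8192
Adding these values together:

10922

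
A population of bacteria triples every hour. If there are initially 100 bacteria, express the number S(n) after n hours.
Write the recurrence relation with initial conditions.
Each hour multiplies the count by 3, so the count after n hours depends only on the count after n-1 hours: S(n) = 3 × S(n-1). The starting count gives S(0) = 100.
Unrolling n times gives the closed form S(n) = 100 × 3ⁿ.

S(n) = 3 × S(n-1), S(0) = 100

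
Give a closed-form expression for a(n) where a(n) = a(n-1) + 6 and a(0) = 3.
Recurrence: a(n) = a(n-1) + 6, initial: a(0) = 3.
Each step adds 6, so a(n) = a(0) + 6n = 6n + 3.

a(n) = 6n + 3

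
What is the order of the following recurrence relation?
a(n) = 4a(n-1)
The order is the largest lag k for which a(n-k) appears. Here the deepest term is a(n-1), so the order is 1.

Order 1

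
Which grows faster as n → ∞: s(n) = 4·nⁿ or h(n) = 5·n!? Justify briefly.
Comparing growth rates:
Growth-rate hierarchy: log n ≺ any polynomial ≺ any exponential cⁿ (c>1) ≺ n! ≺ nⁿ.
super-exponential nⁿ dominates factorial asymptotically.

s(n) grows faster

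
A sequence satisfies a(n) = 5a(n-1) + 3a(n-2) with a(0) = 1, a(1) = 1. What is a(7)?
Computing the sequence terms:
1, 1, 8, 43, 239, 1324, 7337, 40657

40657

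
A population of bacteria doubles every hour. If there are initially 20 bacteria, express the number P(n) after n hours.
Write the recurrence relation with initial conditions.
Each hour multiplies the count by 2, so the count after n hours depends only on the count after n-1 hours: P(n) = 2 × P(n-1). The starting count gives P(0) = 20.
Unrolling n times gives the closed form P(n) = 20 × 2ⁿ.

P(n) = 2 × P(n-1), P(0) = 20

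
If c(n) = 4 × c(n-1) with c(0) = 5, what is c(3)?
Computing step by step:
c(0) = 5
c(1) = 4 × 5 = 20
c(2) = 4 × 20 = 80
c(3) = 4 × 80 = 320

320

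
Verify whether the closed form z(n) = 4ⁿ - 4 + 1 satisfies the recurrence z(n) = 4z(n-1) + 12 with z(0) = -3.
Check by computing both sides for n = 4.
From the recurrence with z(0) = -3:
  z(0) = -3, z(1) = 0, z(2) = 12, z(3) = 60, z(4) = 252
  so the recurrence gives z(4) = 252.
From the proposed closed form z(n) = 4ⁿ - 4 + 1:
  z(4) = 253.
The recurrence gives 252 but the closed form gives 253, so the closed form does not satisfy the recurrence.

No, the closed form is incorrect.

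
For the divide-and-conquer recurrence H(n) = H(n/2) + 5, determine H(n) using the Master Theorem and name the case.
Master Theorem template: H(n) = a·H(n/b) + f(n).
Here: a=1, b=2, f(n)=5
Compute log_b(a) = log_2(1) = 0.
f(n) = 5 = Θ(1). Case 2: H(n) = Θ(log n).

Case 2: H(n) = Θ(log n)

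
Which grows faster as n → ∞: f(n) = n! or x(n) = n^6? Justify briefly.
Comparing growth rates:
Growth-rate hierarchy: log n ≺ any polynomial ≺ any exponential cⁿ (c>1) ≺ n! ≺ nⁿ.
factorial dominates polynomial degree 6 asymptotically.

f(n) grows faster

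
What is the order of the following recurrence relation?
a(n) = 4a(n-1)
The order is the largest lag k for which a(n-k) appears. Here the deepest term is a(n-1), so the order is 1.

Order 1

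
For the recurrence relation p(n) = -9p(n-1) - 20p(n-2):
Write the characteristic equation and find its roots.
Substitute p(n) = rⁿ and divide through by rⁿ⁻²: r² + 9r + 20 = 0
Factor: (r + 5)(r + 4) = 0, so r = -5, -4.
General solution: p(n) = A·(-5)ⁿ + B·(-4)ⁿ

Characteristic: r² + 9r + 20 = 0, Roots: r = -5, -4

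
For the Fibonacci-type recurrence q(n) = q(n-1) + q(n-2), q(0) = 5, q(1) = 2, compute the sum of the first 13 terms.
Computing the sequence terms: 5, 2, 7, 9, 16, 25, 41, 66, 107, 173, 280, 453, 733
Adding these values together:

1917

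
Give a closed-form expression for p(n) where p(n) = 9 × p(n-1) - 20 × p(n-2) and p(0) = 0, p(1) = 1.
Recurrence: p(n) = 9 × p(n-1) - 20 × p(n-2), initial: p(0) = 0, p(1) = 1.
Characteristic equation: r² - 9r + 20 = 0, which factors as (r - 5)(r - 4) = 0, so r = 5, 4. General solution p(n) = A·5ⁿ + B·4ⁿ. From p(0) = 0: A + B = 0. From p(1) = 1: 5A + 4B = 1. Solving gives A = 1, B = -1.

p(n) = 5ⁿ - 4ⁿ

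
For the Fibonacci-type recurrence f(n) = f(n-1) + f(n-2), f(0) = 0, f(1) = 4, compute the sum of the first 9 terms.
Computing the sequence terms: 0, 4, 4, 8, 12, 20, 32, 52, 84
Adding these values together:

216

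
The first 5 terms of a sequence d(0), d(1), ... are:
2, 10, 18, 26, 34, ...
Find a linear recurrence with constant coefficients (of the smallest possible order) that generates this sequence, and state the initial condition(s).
Look for the lowest-order linear relation among consecutive terms.
Observation: consecutive differences are constant (= 8).
Check at n=2: 1·10 + 8 = 18. ✓

d(n) = d(n-1) + 8, d(0) = 2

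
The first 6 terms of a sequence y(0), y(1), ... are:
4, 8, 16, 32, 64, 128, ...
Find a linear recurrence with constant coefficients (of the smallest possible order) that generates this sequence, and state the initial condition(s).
Look for the lowest-order linear relation among consecutive terms.
Observation: each term is 2× the previous.
Check at n=2: 2·8 = 16. ✓

y(n) = 2 × y(n-1), y(0) = 4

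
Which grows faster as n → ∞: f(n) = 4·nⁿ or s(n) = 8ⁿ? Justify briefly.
Comparing growth rates:
Growth-rate hierarchy: log n ≺ any polynomial ≺ any exponential cⁿ (c>1) ≺ n! ≺ nⁿ.
super-exponential nⁿ dominates exponential base 8 asymptotically.

f(n) grows faster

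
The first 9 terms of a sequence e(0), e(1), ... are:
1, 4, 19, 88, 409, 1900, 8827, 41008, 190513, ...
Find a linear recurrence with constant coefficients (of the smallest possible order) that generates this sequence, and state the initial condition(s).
Look for the lowest-order linear relation among consecutive terms.
Observation: e(n) - 4·e(n-1) - (3)·e(n-2) = 0 holds for the shown terms, and no order-1 relation e(n) = α·e(n-1) + β fits.
Check at n=3: 4·19 + (3)·4 = 88. ✓

e(n) = 4e(n-1) + 3e(n-2), e(0) = 1, e(1) = 4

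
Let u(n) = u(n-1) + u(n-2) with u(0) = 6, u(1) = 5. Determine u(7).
Computing the sequence terms:
6, 5, 11, 16, 27, 43, 70, 113

113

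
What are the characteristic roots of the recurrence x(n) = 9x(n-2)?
Substitute x(n) = rⁿ and divide through by rⁿ⁻²: r² - 9 = 0
Factor: (r - 3)(r + 3) = 0, so r = 3, -3.
General solution: x(n) = A·3ⁿ + B·(-3)ⁿ

Characteristic: r² - 9 = 0, Roots: r = 3, -3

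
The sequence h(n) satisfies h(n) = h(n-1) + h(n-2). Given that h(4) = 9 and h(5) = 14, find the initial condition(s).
Work backwards using h(k) = h(k+2) - h(k+1):
h(3) = h(5) - h(4) = 14 - 9 = 5
h(2) = h(4) - h(3) = 9 - 5 = 4
h(1) = h(3) - h(2) = 5 - 4 = 1
h(0) = h(2) - h(1) = 4 - 1 = 3

h(0) = 3, h(1) = 1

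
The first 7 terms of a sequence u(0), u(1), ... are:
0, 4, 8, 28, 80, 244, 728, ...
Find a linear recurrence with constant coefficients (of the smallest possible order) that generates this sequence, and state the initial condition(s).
Look for the lowest-order linear relation among consecutive terms.
Observation: u(n) - 2·u(n-1) - (3)·u(n-2) = 0 holds for the shown terms, and no order-1 relation u(n) = α·u(n-1) + β fits.
Check at n=3: 2·8 + (3)·4 = 28. ✓

u(n) = 2u(n-1) + 3u(n-2), u(0) = 0, u(1) = 4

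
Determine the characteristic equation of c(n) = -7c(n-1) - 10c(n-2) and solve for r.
Substitute c(n) = rⁿ and divide through by rⁿ⁻²: r² + 7r + 10 = 0
Factor: (r + 5)(r + 2) = 0, so r = -5, -2.
General solution: c(n) = A·(-5)ⁿ + B·(-2)ⁿ

Characteristic: r² + 7r + 10 = 0, Roots: r = -5, -2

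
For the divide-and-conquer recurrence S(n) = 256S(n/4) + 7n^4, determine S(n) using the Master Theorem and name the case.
Master Theorem template: S(n) = a·S(n/b) + f(n).
Here: a=256, b=4, f(n)=7n^4
Compute log_b(a) = log_4(256) = 4.
f(n) = 7n^4 = Θ(n^4). Case 2: S(n) = Θ(n^4 log n).

Case 2: S(n) = Θ(n^4 log n)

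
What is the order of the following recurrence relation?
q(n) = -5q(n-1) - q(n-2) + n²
The order is the largest lag k for which q(n-k) appears. Here the deepest term is q(n-2) (the n² term is non-homogeneous and does not affect the order), so the order is 2.

Order 2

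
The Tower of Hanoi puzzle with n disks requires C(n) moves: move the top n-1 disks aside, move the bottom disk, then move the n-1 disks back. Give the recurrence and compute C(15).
Moving n disks = move the top n-1 disks aside (C(n-1) moves) + move the largest disk (1 move) + move the n-1 disks back on top (C(n-1) moves), so C(n) = 2C(n-1) + 1, with C(1) = 1 (a single disk takes one move).
First terms: 1, 3, 7, 15, 31, 63, … — each is one less than a power of 2. Indeed C(n) + 1 = 2(C(n-1) + 1) with C(1) + 1 = 2, so C(n) + 1 = 2ⁿ and C(n) = 2ⁿ - 1.
Hence C(15) = 2^15 - 1 = 32768 - 1 = 32767.

C(n) = 2C(n-1) + 1, C(1) = 1; C(15) = 32767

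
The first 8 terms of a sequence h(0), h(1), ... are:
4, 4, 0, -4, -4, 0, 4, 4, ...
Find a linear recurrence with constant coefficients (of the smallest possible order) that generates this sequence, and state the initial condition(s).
Look for the lowest-order linear relation among consecutive terms.
Observation: h(n) - 1·h(n-1) - (-1)·h(n-2) = 0 holds for the shown terms, and no order-1 relation h(n) = α·h(n-1) + β fits.
Check at n=3: 1·0 + (-1)·4 = -4. ✓

h(n) = h(n-1) - h(n-2), h(0) = 4, h(1) = 4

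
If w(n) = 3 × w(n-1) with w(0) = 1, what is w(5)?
Computing step by step:
w(0) = 1
w(1) = 3 × 1 = 3
w(2) = 3 × 3 = 9
w(3) = 3 × 9 = 27
w(4) = 3 × 27 = 81
w(5) = 3 × 81 = 243

243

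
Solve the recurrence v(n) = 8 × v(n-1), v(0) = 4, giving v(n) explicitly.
Recurrence: v(n) = 8 × v(n-1), initial: v(0) = 4.
Each term is 8 times the previous, so this is geometric with ratio 8. After n steps: v(n) = v(0)·8ⁿ = 4·8ⁿ.

v(n) = 4·8ⁿ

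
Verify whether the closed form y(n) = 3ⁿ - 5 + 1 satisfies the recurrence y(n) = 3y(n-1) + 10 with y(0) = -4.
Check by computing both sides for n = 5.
From the recurrence with y(0) = -4:
  y(0) = -4, y(1) = -2, y(2) = 4, y(3) = 22, y(4) = 76, y(5) = 238
  so the recurrence gives y(5) = 238.
From the proposed closed form y(n) = 3ⁿ - 5 + 1:
  y(5) = 239.
The recurrence gives 238 but the closed form gives 239, so the closed form does not satisfy the recurrence.

No, the closed form is incorrect.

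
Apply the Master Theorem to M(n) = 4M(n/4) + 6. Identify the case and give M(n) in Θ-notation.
Master Theorem template: M(n) = a·M(n/b) + f(n).
Here: a=4, b=4, f(n)=6
Compute log_b(a) = log_4(4) = 1.
f(n) = 6 = O(n^(1-ε)) with ε = 1. Case 1: M(n) = Θ(n^log_b(a)) = Θ(n).

Case 1: M(n) = Θ(n)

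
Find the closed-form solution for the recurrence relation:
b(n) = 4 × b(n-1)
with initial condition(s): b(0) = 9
Recurrence: b(n) = 4 × b(n-1), initial: b(0) = 9.
Each term is 4 times the previous, so this is geometric with ratio 4. After n steps: b(n) = b(0)·4ⁿ = 9·4ⁿ.

b(n) = 9·4ⁿ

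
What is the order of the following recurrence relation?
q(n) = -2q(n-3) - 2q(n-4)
The order is the largest lag k for which q(n-k) appears. Here the deepest term is q(n-4), so the order is 4.

Order 4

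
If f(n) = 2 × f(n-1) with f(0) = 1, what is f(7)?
Computing step by step:
f(0) = 1
f(1) = 2 × 1 = 2
f(2) = 2 × 2 = 4
f(3) = 2 × 4 = 8
f(4) = 2 × 8 = 16
f(5) = 2 × 16 = 32
f(6) = 2 × 32 = 64
f(7) = 2 × 64 = 128

128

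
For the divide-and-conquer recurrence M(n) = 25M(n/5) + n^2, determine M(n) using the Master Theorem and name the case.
Master Theorem template: M(n) = a·M(n/b) + f(n).
Here: a=25, b=5, f(n)=n^2
Compute log_b(a) = log_5(25) = 2.
f(n) = n^2 = Θ(n^2). Case 2: M(n) = Θ(n^2 log n).

Case 2: M(n) = Θ(n^2 log n)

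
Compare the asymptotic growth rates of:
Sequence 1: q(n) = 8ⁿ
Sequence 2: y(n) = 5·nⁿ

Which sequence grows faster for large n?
Comparing growth rates:
Growth-rate hierarchy: log n ≺ any polynomial ≺ any exponential cⁿ (c>1) ≺ n! ≺ nⁿ.
super-exponential nⁿ dominates exponential base 8 asymptotically.

y(n) grows faster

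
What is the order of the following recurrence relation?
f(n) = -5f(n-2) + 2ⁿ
The order is the largest lag k for which f(n-k) appears. Here the deepest term is f(n-2) (the 2ⁿ term is non-homogeneous and does not affect the order), so the order is 2.

Order 2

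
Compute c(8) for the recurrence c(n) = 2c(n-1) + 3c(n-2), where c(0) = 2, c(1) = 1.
Computing the sequence terms:
2, 1, 8, 19, 62, 181, 548, 1639, 4922

4922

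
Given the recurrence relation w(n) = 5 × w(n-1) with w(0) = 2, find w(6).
Computing step by step:
w(0) = 2
w(1) = 5 × 2 = 10
w(2) = 5 × 10 = 50
w(3) = 5 × 50 = 250
w(4) = 5 × 250 = 1250
w(5) = 5 × 1250 = 6250
w(6) = 5 × 6250 = 31250

31250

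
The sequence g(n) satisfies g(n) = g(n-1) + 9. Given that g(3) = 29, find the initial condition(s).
g(3) = g(0) + 3·9, so g(0) = 29 - 27 = 2.

g(0) = 2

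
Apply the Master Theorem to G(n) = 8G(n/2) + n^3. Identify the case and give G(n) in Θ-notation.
Master Theorem template: G(n) = a·G(n/b) + f(n).
Here: a=8, b=2, f(n)=n^3
Compute log_b(a) = log_2(8) = 3.
f(n) = n^3 = Θ(n^3). Case 2: G(n) = Θ(n^3 log n).

Case 2: G(n) = Θ(n^3 log n)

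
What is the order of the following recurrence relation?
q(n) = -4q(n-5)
The order is the largest lag k for which q(n-k) appears. Here the deepest term is q(n-5), so the order is 5.

Order 5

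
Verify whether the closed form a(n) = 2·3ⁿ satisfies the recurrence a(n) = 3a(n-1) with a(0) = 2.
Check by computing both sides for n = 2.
From the recurrence with a(0) = 2:
  a(0) = 2, a(1) = 6, a(2) = 18
  so the recurrence gives a(2) = 18.
From the proposed closed form a(n) = 2·3ⁿ:
  a(2) = 18.
Both sides give 18 at n = 2, and the initial condition(s) match, so the closed form is consistent.

Yes, the closed form is correct.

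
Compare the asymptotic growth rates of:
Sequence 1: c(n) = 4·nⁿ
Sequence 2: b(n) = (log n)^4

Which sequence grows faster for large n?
Comparing growth rates:
Growth-rate hierarchy: log n ≺ any polynomial ≺ any exponential cⁿ (c>1) ≺ n! ≺ nⁿ.
super-exponential nⁿ dominates polylogarithmic (log n)^4 asymptotically.

c(n) grows faster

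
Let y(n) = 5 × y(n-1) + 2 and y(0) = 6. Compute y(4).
Computing step by step:
y(0) = 6
y(1) = 5 × 6 + 2 = 32
y(2) = 5 × 32 + 2 = 162
y(3) = 5 × 162 + 2 = 812
y(4) = 5 × 812 + 2 = 4062

4062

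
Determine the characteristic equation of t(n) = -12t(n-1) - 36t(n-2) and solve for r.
Substitute t(n) = rⁿ and divide through by rⁿ⁻²: r² + 12r + 36 = 0
Factor: (r + 6)² = 0, so r = -6 (double root).
General solution: t(n) = (A + Bn)·(-6)ⁿ

Characteristic: r² + 12r + 36 = 0, Roots: r = -6 (double root)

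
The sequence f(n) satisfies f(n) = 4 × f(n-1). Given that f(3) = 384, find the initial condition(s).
In general f(n) = 4ⁿ · f(0). At n = 3: f(0) = f(3) / 4^3 = 384 / 64 = 6.

f(0) = 6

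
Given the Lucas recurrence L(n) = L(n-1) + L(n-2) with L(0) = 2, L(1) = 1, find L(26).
Computing the sequence terms:
2, 1, 3, 4, 7, 11, 18, 29, 47, 76, 123, 199, 322, 521, 843, 1364, 2207, 3571, 5778, 9349, 15127, 24476, 39603, 64079, 103682, 167761, 271443

271443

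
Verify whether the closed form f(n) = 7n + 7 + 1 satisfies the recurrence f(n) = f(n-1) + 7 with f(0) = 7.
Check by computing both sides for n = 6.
From the recurrence with f(0) = 7:
  f(0) = 7, f(1) = 14, f(2) = 21, f(3) = 28, f(4) = 35, f(5) = 42, f(6) = 49
  so the recurrence gives f(6) = 49.
From the proposed closed form f(n) = 7n + 7 + 1:
  f(6) = 50.
The recurrence gives 49 but the closed form gives 50, so the closed form does not satisfy the recurrence.

No, the closed form is incorrect.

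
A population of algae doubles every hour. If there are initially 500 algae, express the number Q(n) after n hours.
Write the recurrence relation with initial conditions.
Each hour multiplies the count by 2, so the count after n hours depends only on the count after n-1 hours: Q(n) = 2 × Q(n-1). The starting count gives Q(0) = 500.
Unrolling n times gives the closed form Q(n) = 500 × 2ⁿ.

Q(n) = 2 × Q(n-1), Q(0) = 500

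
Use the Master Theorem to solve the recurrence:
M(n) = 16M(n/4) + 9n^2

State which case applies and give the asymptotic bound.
Master Theorem template: M(n) = a·M(n/b) + f(n).
Here: a=16, b=4, f(n)=9n^2
Compute log_b(a) = log_4(16) = 2.
f(n) = 9n^2 = Θ(n^2). Case 2: M(n) = Θ(n^2 log n).

Case 2: M(n) = Θ(n^2 log n)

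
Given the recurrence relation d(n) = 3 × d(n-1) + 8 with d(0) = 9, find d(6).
Computing step by step:
d(0) = 9
d(1) = 3 × 9 + 8 = 35
d(2) = 3 × 35 + 8 = 113
d(3) = 3 × 113 + 8 = 347
d(4) = 3 × 347 + 8 = 1049
d(5) = 3 × 1049 + 8 = 3155
d(6) = 3 × 3155 + 8 = 9473

9473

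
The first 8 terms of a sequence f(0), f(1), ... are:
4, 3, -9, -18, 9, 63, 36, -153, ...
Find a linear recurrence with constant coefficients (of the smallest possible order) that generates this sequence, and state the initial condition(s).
Look for the lowest-order linear relation among consecutive terms.
Observation: f(n) - 1·f(n-1) - (-3)·f(n-2) = 0 holds for the shown terms, and no order-1 relation f(n) = α·f(n-1) + β fits.
Check at n=3: 1·-9 + (-3)·3 = -18. ✓

f(n) = f(n-1) - 3f(n-2), f(0) = 4, f(1) = 3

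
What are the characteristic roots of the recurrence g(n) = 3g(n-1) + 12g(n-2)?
Substitute g(n) = rⁿ and divide through by rⁿ⁻²: r² - 3r - 12 = 0
Discriminant: 3² + 4·12 = 57, not a perfect square, so by the quadratic formula r = (3 ± √57)/2.
General solution: g(n) = A·r₁ⁿ + B·r₂ⁿ where r₁,r₂ = (3 ± √57)/2

Characteristic: r² - 3r - 12 = 0, Roots: r = (3 ± √57)/2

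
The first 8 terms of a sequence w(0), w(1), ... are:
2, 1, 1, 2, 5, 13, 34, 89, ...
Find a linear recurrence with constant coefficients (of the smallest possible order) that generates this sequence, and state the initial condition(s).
Look for the lowest-order linear relation among consecutive terms.
Observation: w(n) - 3·w(n-1) - (-1)·w(n-2) = 0 holds for the shown terms, and no order-1 relation w(n) = α·w(n-1) + β fits.
Check at n=3: 3·1 + (-1)·1 = 2. ✓

w(n) = 3w(n-1) - w(n-2), w(0) = 2, w(1) = 1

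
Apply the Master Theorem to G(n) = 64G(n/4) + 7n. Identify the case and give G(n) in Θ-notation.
Master Theorem template: G(n) = a·G(n/b) + f(n).
Here: a=64, b=4, f(n)=7n
Compute log_b(a) = log_4(64) = 3.
f(n) = 7n = O(n^(3-ε)) with ε = 2. Case 1: G(n) = Θ(n^log_b(a)) = Θ(n^3).

Case 1: G(n) = Θ(n^3)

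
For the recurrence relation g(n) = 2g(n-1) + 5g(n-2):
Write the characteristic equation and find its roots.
Substitute g(n) = rⁿ and divide through by rⁿ⁻²: r² - 2r - 5 = 0
Discriminant: 2² + 4·5 = 24, not a perfect square, so by the quadratic formula r = (2 ± √24)/2.
General solution: g(n) = A·r₁ⁿ + B·r₂ⁿ where r₁,r₂ = (2 ± √24)/2

Characteristic: r² - 2r - 5 = 0, Roots: r = (2 ± √24)/2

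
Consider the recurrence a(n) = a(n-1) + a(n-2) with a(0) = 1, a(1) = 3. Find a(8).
Computing the sequence terms:
1, 3, 4, 7, 11, 18, 29, 47, 76

76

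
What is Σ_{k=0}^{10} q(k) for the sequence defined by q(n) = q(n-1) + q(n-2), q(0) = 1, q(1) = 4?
Computing the sequence terms: 1, 4, 5, 9, 14, 23, 37, 60, 97, 157, 254
Adding these values together:

661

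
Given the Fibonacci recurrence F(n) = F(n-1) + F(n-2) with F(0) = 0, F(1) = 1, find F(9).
Computing the sequence terms:
0, 1, 1, 2, 3, 5, 8, 13, 21, 34

34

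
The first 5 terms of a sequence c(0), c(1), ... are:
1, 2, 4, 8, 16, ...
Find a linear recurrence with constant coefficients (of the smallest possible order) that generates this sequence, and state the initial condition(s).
Look for the lowest-order linear relation among consecutive terms.
Observation: each term is 2× the previous.
Check at n=2: 2·2 = 4. ✓

c(n) = 2 × c(n-1), c(0) = 1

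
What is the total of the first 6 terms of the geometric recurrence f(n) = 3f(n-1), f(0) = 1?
Computing the sequence terms: 1, 3, 9, 27, 81, 243
Adding these values together:

364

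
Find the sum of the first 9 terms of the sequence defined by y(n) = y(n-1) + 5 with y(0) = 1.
Computing the sequence terms: 1, 6, 11, 16, 21, 26, 31, 36, 41
Adding these values together:

189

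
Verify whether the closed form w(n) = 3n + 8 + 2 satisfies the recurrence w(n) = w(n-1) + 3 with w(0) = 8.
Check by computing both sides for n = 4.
From the recurrence with w(0) = 8:
  w(0) = 8, w(1) = 11, w(2) = 14, w(3) = 17, w(4) = 20
  so the recurrence gives w(4) = 20.
From the proposed closed form w(n) = 3n + 8 + 2:
  w(4) = 22.
The recurrence gives 20 but the closed form gives 22, so the closed form does not satisfy the recurrence.

No, the closed form is incorrect.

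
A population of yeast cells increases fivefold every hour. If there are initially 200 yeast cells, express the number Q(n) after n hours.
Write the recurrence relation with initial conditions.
Each hour multiplies the count by 5, so the count after n hours depends only on the count after n-1 hours: Q(n) = 5 × Q(n-1). The starting count gives Q(0) = 200.
Unrolling n times gives the closed form Q(n) = 200 × 5ⁿ.

Q(n) = 5 × Q(n-1), Q(0) = 200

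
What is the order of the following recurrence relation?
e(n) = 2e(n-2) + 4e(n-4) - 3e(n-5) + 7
The order is the largest lag k for which e(n-k) appears. Here the deepest term is e(n-5) (the 7 term is non-homogeneous and does not affect the order), so the order is 5.

Order 5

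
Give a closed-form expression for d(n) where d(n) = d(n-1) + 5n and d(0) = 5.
Recurrence: d(n) = d(n-1) + 5n, initial: d(0) = 5.
Telescoping: d(n) = d(0) + 5·Σᵢ₌₁ⁿ i = 5 + 5·n(n+1)/2.

d(n) = 5·n(n+1)/2 + 5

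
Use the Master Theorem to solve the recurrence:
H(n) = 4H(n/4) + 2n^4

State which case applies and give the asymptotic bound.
Master Theorem template: H(n) = a·H(n/b) + f(n).
Here: a=4, b=4, f(n)=2n^4
Compute log_b(a) = log_4(4) = 1.
f(n) = 2n^4 = Ω(n^(1+ε)) with ε = 3, and the regularity condition holds (a·f(n/b) = (a/b^4)·f(n) with a/b^4 = 4^-3 < 1). Case 3: H(n) = Θ(f(n)) = Θ(n^4).

Case 3: H(n) = Θ(n^4)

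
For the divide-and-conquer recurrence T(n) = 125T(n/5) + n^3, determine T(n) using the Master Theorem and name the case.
Master Theorem template: T(n) = a·T(n/b) + f(n).
Here: a=125, b=5, f(n)=n^3
Compute log_b(a) = log_5(125) = 3.
f(n) = n^3 = Θ(n^3). Case 2: T(n) = Θ(n^3 log n).

Case 2: T(n) = Θ(n^3 log n)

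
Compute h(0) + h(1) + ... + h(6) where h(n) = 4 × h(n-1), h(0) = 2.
Computing the sequence terms: 2, 8, 32, 128, 512, 2048, 8192
Adding these values together:

10922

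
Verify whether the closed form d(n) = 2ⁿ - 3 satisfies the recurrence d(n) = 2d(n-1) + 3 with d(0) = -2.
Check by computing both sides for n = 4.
From the recurrence with d(0) = -2:
  d(0) = -2, d(1) = -1, d(2) = 1, d(3) = 5, d(4) = 13
  so the recurrence gives d(4) = 13.
From the proposed closed form d(n) = 2ⁿ - 3:
  d(4) = 13.
Both sides give 13 at n = 4, and the initial condition(s) match, so the closed form is consistent.

Yes, the closed form is correct.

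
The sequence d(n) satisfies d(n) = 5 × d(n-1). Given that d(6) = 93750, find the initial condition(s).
In general d(n) = 5ⁿ · d(0). At n = 6: d(0) = d(6) / 5^6 = 93750 / 15625 = 6.

d(0) = 6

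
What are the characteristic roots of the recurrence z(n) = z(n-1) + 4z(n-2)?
Substitute z(n) = rⁿ and divide through by rⁿ⁻²: r² - r - 4 = 0
Discriminant: 1² + 4·4 = 17, not a perfect square, so by the quadratic formula r = (1 ± √17)/2.
General solution: z(n) = A·r₁ⁿ + B·r₂ⁿ where r₁,r₂ = (1 ± √17)/2

Characteristic: r² - r - 4 = 0, Roots: r = (1 ± √17)/2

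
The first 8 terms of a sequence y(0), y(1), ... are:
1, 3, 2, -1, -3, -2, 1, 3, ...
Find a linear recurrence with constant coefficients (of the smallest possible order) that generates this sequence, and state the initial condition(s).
Look for the lowest-order linear relation among consecutive terms.
Observation: y(n) - 1·y(n-1) - (-1)·y(n-2) = 0 holds for the shown terms, and no order-1 relation y(n) = α·y(n-1) + β fits.
Check at n=3: 1·2 + (-1)·3 = -1. ✓

y(n) = y(n-1) - y(n-2), y(0) = 1, y(1) = 3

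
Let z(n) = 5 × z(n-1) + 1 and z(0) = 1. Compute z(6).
Computing step by step:
z(0) = 1
z(1) = 5 × 1 + 1 = 6
z(2) = 5 × 6 + 1 = 31
z(3) = 5 × 31 + 1 = 156
z(4) = 5 × 156 + 1 = 781
z(5) = 5 × 781 + 1 = 3906
z(6) = 5 × 3906 + 1 = 19531

19531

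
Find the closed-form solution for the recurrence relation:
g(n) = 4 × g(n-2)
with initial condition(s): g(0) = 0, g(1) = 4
Recurrence: g(n) = 4 × g(n-2), initial: g(0) = 0, g(1) = 4.
Characteristic equation: r² - 4 = 0, which factors as (r - 2)(r + 2) = 0, so r = 2, -2. General solution g(n) = A·2ⁿ + B·(-2)ⁿ. From g(0) = 0: A + B = 0. From g(1) = 4: 2A - 2B = 4. Solving gives A = 1, B = -1.

g(n) = 2ⁿ - (-2)ⁿ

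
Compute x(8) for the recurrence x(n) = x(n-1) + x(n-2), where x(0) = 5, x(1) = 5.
Computing the sequence terms:
5, 5, 10, 15, 25, 40, 65, 105, 170

170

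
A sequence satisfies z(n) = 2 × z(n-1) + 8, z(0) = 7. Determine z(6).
Computing step by step:
z(0) = 7
z(1) = 2 × 7 + 8 = 22
z(2) = 2 × 22 + 8 = 52
z(3) = 2 × 52 + 8 = 112
z(4) = 2 × 112 + 8 = 232
z(5) = 2 × 232 + 8 = 472
z(6) = 2 × 472 + 8 = 952

952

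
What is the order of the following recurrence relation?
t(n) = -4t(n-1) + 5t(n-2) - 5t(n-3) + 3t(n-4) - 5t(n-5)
The order is the largest lag k for which t(n-k) appears. Here the deepest term is t(n-5), so the order is 5.

Order 5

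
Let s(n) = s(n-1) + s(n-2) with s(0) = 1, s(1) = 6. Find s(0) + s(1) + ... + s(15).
Computing the sequence terms: 1, 6, 7, 13, 20, 33, 53, 86, 139, 225, 364, 589, 953, 1542, 2495, 4037
Adding these values together:

10563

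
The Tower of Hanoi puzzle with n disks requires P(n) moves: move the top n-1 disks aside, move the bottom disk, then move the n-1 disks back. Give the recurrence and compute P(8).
Moving n disks = move the top n-1 disks aside (P(n-1) moves) + move the largest disk (1 move) + move the n-1 disks back on top (P(n-1) moves), so P(n) = 2P(n-1) + 1, with P(1) = 1 (a single disk takes one move).
First terms: 1, 3, 7, 15, 31, 63, … — each is one less than a power of 2. Indeed P(n) + 1 = 2(P(n-1) + 1) with P(1) + 1 = 2, so P(n) + 1 = 2ⁿ and P(n) = 2ⁿ - 1.
Hence P(8) = 2^8 - 1 = 256 - 1 = 255.

P(n) = 2P(n-1) + 1, P(1) = 1; P(8) = 255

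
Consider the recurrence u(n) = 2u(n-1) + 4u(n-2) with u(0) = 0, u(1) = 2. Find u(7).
Computing the sequence terms:
0, 2, 4, 16, 48, 160, 512, 1664

1664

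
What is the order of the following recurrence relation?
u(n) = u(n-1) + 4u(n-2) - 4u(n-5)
The order is the largest lag k for which u(n-k) appears. Here the deepest term is u(n-5), so the order is 5.

Order 5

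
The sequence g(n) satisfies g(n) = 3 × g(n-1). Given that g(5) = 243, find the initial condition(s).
In general g(n) = 3ⁿ · g(0). At n = 5: g(0) = g(5) / 3^5 = 243 / 243 = 1.

g(0) = 1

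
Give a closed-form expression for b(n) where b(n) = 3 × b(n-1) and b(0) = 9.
Recurrence: b(n) = 3 × b(n-1), initial: b(0) = 9.
Each term is 3 times the previous, so this is geometric with ratio 3. After n steps: b(n) = b(0)·3ⁿ = 9·3ⁿ.

b(n) = 9·3ⁿ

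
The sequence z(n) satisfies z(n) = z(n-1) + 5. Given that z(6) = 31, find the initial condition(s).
z(6) = z(0) + 6·5, so z(0) = 31 - 30 = 1.

z(0) = 1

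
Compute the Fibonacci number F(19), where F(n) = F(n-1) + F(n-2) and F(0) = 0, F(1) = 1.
Computing the sequence terms:
0, 1, 1, 2, 3, 5, 8, 13, 21, 34, 55, 89, 144, 233, 377, 610, 987, 1597, 2584, 4181

4181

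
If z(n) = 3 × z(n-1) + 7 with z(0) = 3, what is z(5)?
Computing step by step:
z(0) = 3
z(1) = 3 × 3 + 7 = 16
z(2) = 3 × 16 + 7 = 55
z(3) = 3 × 55 + 7 = 172
z(4) = 3 × 172 + 7 = 523
z(5) = 3 × 523 + 7 = 1576

1576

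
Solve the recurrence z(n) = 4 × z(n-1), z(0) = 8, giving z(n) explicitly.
Recurrence: z(n) = 4 × z(n-1), initial: z(0) = 8.
Each term is 4 times the previous, so this is geometric with ratio 4. After n steps: z(n) = z(0)·4ⁿ = 8·4ⁿ.

z(n) = 8·4ⁿ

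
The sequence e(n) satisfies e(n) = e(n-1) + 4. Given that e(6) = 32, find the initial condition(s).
e(6) = e(0) + 6·4, so e(0) = 32 - 24 = 8.

e(0) = 8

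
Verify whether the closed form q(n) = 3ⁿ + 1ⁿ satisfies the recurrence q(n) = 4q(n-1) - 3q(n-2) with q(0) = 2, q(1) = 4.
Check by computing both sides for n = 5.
From the recurrence with q(0) = 2, q(1) = 4:
  q(0) = 2, q(1) = 4, q(2) = 10, q(3) = 28, q(4) = 82, q(5) = 244
  so the recurrence gives q(5) = 244.
From the proposed closed form q(n) = 3ⁿ + 1ⁿ:
  q(5) = 244.
Both sides give 244 at n = 5, and the initial condition(s) match, so the closed form is consistent.

Yes, the closed form is correct.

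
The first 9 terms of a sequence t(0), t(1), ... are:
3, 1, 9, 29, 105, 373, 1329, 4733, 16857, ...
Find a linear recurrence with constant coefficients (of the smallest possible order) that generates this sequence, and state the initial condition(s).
Look for the lowest-order linear relation among consecutive terms.
Observation: t(n) - 3·t(n-1) - (2)·t(n-2) = 0 holds for the shown terms, and no order-1 relation t(n) = α·t(n-1) + β fits.
Check at n=3: 3·9 + (2)·1 = 29. ✓

t(n) = 3t(n-1) + 2t(n-2), t(0) = 3, t(1) = 1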